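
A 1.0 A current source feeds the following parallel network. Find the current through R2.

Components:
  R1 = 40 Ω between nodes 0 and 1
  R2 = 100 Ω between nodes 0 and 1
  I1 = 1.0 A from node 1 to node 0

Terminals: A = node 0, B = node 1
All resistors sit directly between nodes 0 and 1, so they are in parallel and share one voltage V; the full source current 1 A splits among them.
1/R_par = 1/40 + 1/100 = 0.035 S  =>  R_par = 28.57 Ω
V = I × R_par = 1 × 28.57 = 28.57 V
I_R2 = V/R2 = 28.57/100 = 0.2857 A

Final answer: 0.2857 A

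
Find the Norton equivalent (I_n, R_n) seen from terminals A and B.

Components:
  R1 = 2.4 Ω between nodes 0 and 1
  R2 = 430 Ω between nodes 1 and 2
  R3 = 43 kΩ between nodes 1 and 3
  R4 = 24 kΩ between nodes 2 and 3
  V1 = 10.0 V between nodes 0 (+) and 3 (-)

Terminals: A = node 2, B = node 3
Find the Thévenin equivalent first; then I_n = V_th/R_th and R_n = R_th.
Step 1 — V_th is the open-circuit voltage V_A - V_B (nothing connected across the terminals).
Nodal analysis, taking node 3 as the 0 V reference.
Source V1 fixes V_0 = 10 V.
KCL at each unknown node (sum of currents leaving = 0; resistances in Ω):
  Node 1: (V_1 - 10)/2.4 + (V_1 - V_2)/430 + (V_1 - 0)/43000 = 0
  Node 2: (V_2 - V_1)/430 + (V_2 - 0)/24000 = 0
Collecting terms (coefficients in siemens):
  0.419·V_1 - 0.002326·V_2 = 4.167
  0.002367·V_2 - 0.002326·V_1 = 0
Determinant D = (0.419)(0.002367) - (-0.002326)(-0.002326) = 0.0009865
V_1 = [(4.167)(0.002367) - (-0.002326)(0)]/D = 9.998 V
V_2 = [(0.419)(0) - (4.167)(-0.002326)]/D = 9.822 V
V_th = V_2 - V_3 = 9.822 - 0 = 9.822 V
Step 2 — R_th: zero the source — replace V1 by a short circuit (node 3 merges into node 0) — and find the resistance seen between A (node 2) and B (node 0).
Reduce the network between node 2 (A) and node 0 (B) by series/parallel combination:
  Rp1 = R1 ‖ R3 (parallel, both between nodes 0 and 1) = 1/(1/2.4 + 1/43000) = 2.4 Ω
  Rs1 = R2 + Rp1 (series, joined only at node 1) = 430 + 2.4 = 432.4 Ω
  Rp2 = R4 ‖ Rs1 (parallel, both between nodes 0 and 2) = 1/(1/24000 + 1/432.4) = 424.7 Ω
R_th = 424.7 Ω
I_n = V_th/R_th = 9.822/424.7 = 0.02313 A, and R_n = R_th = 424.7 Ω

Final answer: I_n = 0.02313 A, R_n = 424.7 Ω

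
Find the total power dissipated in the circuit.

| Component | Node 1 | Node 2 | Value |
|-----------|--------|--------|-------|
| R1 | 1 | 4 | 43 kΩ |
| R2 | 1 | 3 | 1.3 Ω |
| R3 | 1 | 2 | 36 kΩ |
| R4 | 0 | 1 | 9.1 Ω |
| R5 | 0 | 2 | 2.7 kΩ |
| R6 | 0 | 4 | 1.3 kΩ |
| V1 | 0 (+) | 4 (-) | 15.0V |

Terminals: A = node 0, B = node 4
Nodal analysis, taking node 4 as the 0 V reference.
Source V1 fixes V_0 = 15 V.
KCL at each unknown node (sum of currents leaving = 0; resistances in Ω):
  Node 1: (V_1 - 0)/43000 + (V_1 - V_3)/1.3 + (V_1 - V_2)/36000 + (V_1 - 15)/9.1 = 0
  Node 2: (V_2 - V_1)/36000 + (V_2 - 15)/2700 = 0
  Node 3: (V_3 - V_1)/1.3 = 0
Collecting terms (coefficients in siemens):
  0.8792·V_1 - 0.00002778·V_2 - 0.7692·V_3 = 1.648
  0.0003981·V_2 - 0.00002778·V_1 = 0.005556
  0.7692·V_3 - 0.7692·V_1 = 0
Solving these 3 simultaneous equations (Gaussian elimination) gives:
  V_1 = 15 V, V_2 = 15 V, V_3 = 15 V
Power in each resistor, P = (ΔV)²/R:
  P_R1 = (15 - 0)²/43000 = 0.00523 W
  P_R2 = (15 - 15)²/1.3 = 0 W
  P_R3 = (15 - 15)²/36000 = 0.000000000242 W
  P_R4 = (15 - 15)²/9.1 = 0.000001106 W
  P_R5 = (15 - 15)²/2700 = 0.00000000001815 W
  P_R6 = (15 - 0)²/1300 = 0.1731 W
P_total = P_R1 + P_R2 + P_R3 + P_R4 + P_R5 + P_R6 = 0.1783 W

Final answer: 0.1783 W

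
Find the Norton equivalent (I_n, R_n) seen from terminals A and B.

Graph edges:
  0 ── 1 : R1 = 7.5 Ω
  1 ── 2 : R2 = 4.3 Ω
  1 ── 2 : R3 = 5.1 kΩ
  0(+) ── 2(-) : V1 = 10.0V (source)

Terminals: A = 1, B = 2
Find the Thévenin equivalent first; then I_n = V_th/R_th and R_n = R_th.
Step 1 — V_th is the open-circuit voltage V_A - V_B (nothing connected across the terminals).
Nodal analysis, taking node 2 as the 0 V reference.
Source V1 fixes V_0 = 10 V.
KCL at each unknown node (sum of currents leaving = 0; resistances in Ω):
  Node 1: (V_1 - 10)/7.5 + (V_1 - 0)/4.3 + (V_1 - 0)/5100 = 0
Collecting terms: 0.3661 × V_1 = 1.333  =>  V_1 = 3.642 V
V_th = V_1 - V_2 = 3.642 - 0 = 3.642 V
Step 2 — R_th: zero the source — replace V1 by a short circuit (node 2 merges into node 0) — and find the resistance seen between A (node 1) and B (node 0).
Reduce the network between node 1 (A) and node 0 (B) by series/parallel combination:
  Rp1 = R1 ‖ R2 ‖ R3 (parallel, all between nodes 0 and 1) = 1/(1/7.5 + 1/4.3 + 1/5100) = 2.732 Ω
R_th = 2.732 Ω
I_n = V_th/R_th = 3.642/2.732 = 1.333 A, and R_n = R_th = 2.732 Ω

Final answer: I_n = 1.333 A, R_n = 2.732 Ω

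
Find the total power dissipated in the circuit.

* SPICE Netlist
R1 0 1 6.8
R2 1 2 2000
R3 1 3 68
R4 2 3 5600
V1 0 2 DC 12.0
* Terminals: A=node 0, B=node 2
Nodal analysis, taking node 2 as the 0 V reference.
Source V1 fixes V_0 = 12 V.
KCL at each unknown node (sum of currents leaving = 0; resistances in Ω):
  Node 1: (V_1 - 12)/6.8 + (V_1 - 0)/2000 + (V_1 - V_3)/68 = 0
  Node 3: (V_3 - V_1)/68 + (V_3 - 0)/5600 = 0
Collecting terms (coefficients in siemens):
  0.1623·V_1 - 0.01471·V_3 = 1.765
  0.01488·V_3 - 0.01471·V_1 = 0
Determinant D = (0.1623)(0.01488) - (-0.01471)(-0.01471) = 0.002199
V_1 = [(1.765)(0.01488) - (-0.01471)(0)]/D = 11.95 V
V_3 = [(0.1623)(0) - (1.765)(-0.01471)]/D = 11.8 V
Power in each resistor, P = (ΔV)²/R:
  P_R1 = (12 - 11.95)²/6.8 = 0.0004439 W
  P_R2 = (11.95 - 0)²/2000 = 0.07134 W
  P_R3 = (11.95 - 11.8)²/68 = 0.000302 W
  P_R4 = (0 - 11.8)²/5600 = 0.02487 W
P_total = P_R1 + P_R2 + P_R3 + P_R4 = 0.09696 W

Final answer: 0.09696 W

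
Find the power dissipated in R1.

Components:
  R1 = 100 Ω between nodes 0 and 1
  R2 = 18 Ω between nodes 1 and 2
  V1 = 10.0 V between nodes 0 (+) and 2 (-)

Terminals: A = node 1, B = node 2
Nodal analysis, taking node 2 as the 0 V reference.
Source V1 fixes V_0 = 10 V.
KCL at each unknown node (sum of currents leaving = 0; resistances in Ω):
  Node 1: (V_1 - 10)/100 + (V_1 - 0)/18 = 0
Collecting terms: 0.06556 × V_1 = 0.1  =>  V_1 = 1.525 V
I_R1 = (V_0 - V_1)/R1 = (10 - 1.525)/100 = 0.08475 A
P_R1 = I_R1² × R1 = (0.08475)² × 100 = 0.7182 W

Final answer: 0.7182 W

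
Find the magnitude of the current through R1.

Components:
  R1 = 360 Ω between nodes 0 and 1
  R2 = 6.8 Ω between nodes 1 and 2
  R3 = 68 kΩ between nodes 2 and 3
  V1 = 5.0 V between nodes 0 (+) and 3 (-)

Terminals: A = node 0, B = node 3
Nodal analysis, taking node 3 as the 0 V reference.
Source V1 fixes V_0 = 5 V.
KCL at each unknown node (sum of currents leaving = 0; resistances in Ω):
  Node 1: (V_1 - 5)/360 + (V_1 - V_2)/6.8 = 0
  Node 2: (V_2 - V_1)/6.8 + (V_2 - 0)/68000 = 0
Collecting terms (coefficients in siemens):
  0.1498·V_1 - 0.1471·V_2 = 0.01389
  0.1471·V_2 - 0.1471·V_1 = 0
Determinant D = (0.1498)(0.1471) - (-0.1471)(-0.1471) = 0.0004107
V_1 = [(0.01389)(0.1471) - (-0.1471)(0)]/D = 4.974 V
V_2 = [(0.1498)(0) - (0.01389)(-0.1471)]/D = 4.973 V
I_R1 = (V_0 - V_1)/R1 = (5 - 4.974)/360 = 0.00007313 A
|I_R1| = 0.00007313 A

Final answer: |I_R1| = 7.313e-05 A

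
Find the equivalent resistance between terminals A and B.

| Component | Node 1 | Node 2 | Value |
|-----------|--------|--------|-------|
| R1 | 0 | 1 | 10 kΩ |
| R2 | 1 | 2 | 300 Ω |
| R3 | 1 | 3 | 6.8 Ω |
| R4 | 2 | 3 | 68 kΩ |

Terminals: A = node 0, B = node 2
Reduce the network between node 0 (A) and node 2 (B) by series/parallel combination:
  Rs1 = R3 + R4 (series, joined only at node 3) = 6.8 + 68000 = 68010 Ω
  Rp1 = R2 ‖ Rs1 (parallel, both between nodes 1 and 2) = 1/(1/300 + 1/68010) = 298.7 Ω
  Rs2 = R1 + Rp1 (series, joined only at node 1) = 10000 + 298.7 = 10300 Ω
R_eq = 10.3 kΩ

Final answer: 10.3 kΩ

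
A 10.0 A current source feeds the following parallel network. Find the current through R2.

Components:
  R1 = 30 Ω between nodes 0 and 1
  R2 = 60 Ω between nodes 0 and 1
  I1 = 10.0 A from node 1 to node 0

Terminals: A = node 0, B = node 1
All resistors sit directly between nodes 0 and 1, so they are in parallel and share one voltage V; the full source current 10 A splits among them.
1/R_par = 1/30 + 1/60 = 0.05 S  =>  R_par = 20 Ω
V = I × R_par = 10 × 20 = 200 V
I_R2 = V/R2 = 200/60 = 3.333 A

Final answer: 3.333 A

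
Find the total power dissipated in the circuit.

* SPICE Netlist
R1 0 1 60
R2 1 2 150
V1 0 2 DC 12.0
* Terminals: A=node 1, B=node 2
Nodal analysis, taking node 2 as the 0 V reference.
Source V1 fixes V_0 = 12 V.
KCL at each unknown node (sum of currents leaving = 0; resistances in Ω):
  Node 1: (V_1 - 12)/60 + (V_1 - 0)/150 = 0
Collecting terms: 0.02333 × V_1 = 0.2  =>  V_1 = 8.571 V
Power in each resistor, P = (ΔV)²/R:
  P_R1 = (12 - 8.571)²/60 = 0.1959 W
  P_R2 = (8.571 - 0)²/150 = 0.4898 W
P_total = P_R1 + P_R2 = 0.6857 W

Final answer: 0.6857 W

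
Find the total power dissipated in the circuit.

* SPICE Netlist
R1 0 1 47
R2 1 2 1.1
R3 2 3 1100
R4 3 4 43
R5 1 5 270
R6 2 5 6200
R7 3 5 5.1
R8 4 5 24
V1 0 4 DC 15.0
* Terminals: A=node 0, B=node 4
Nodal analysis, taking node 4 as the 0 V reference.
Source V1 fixes V_0 = 15 V.
KCL at each unknown node (sum of currents leaving = 0; resistances in Ω):
  Node 1: (V_1 - 15)/47 + (V_1 - V_2)/1.1 + (V_1 - V_5)/270 = 0
  Node 2: (V_2 - V_1)/1.1 + (V_2 - V_3)/1100 + (V_2 - V_5)/6200 = 0
  Node 3: (V_3 - V_2)/1100 + (V_3 - 0)/43 + (V_3 - V_5)/5.1 = 0
  Node 5: (V_5 - V_1)/270 + (V_5 - V_2)/6200 + (V_5 - V_3)/5.1 + (V_5 - 0)/24 = 0
Collecting terms (coefficients in siemens):
  0.9341·V_1 - 0.9091·V_2 - 0.003704·V_5 = 0.3191
  0.9102·V_2 - 0.9091·V_1 - 0.0009091·V_3 - 0.0001613·V_5 = 0
  0.2202·V_3 - 0.0009091·V_2 - 0.1961·V_5 = 0
  0.2416·V_5 - 0.003704·V_1 - 0.0001613·V_2 - 0.1961·V_3 = 0
Solving these 4 simultaneous equations (Gaussian elimination) gives:
  V_1 = 12.41 V, V_2 = 12.39 V, V_3 = 0.8212 V, V_5 = 0.8649 V
Power in each resistor, P = (ΔV)²/R:
  P_R1 = (15 - 12.41)²/47 = 0.1429 W
  P_R2 = (12.41 - 12.39)²/1.1 = 0.0001686 W
  P_R3 = (12.39 - 0.8212)²/1100 = 0.1218 W
  P_R4 = (0.8212 - 0)²/43 = 0.01568 W
  P_R5 = (12.41 - 0.8649)²/270 = 0.4935 W
  P_R6 = (12.39 - 0.8649)²/6200 = 0.02144 W
  P_R7 = (0.8212 - 0.8649)²/5.1 = 0.0003751 W
  P_R8 = (0 - 0.8649)²/24 = 0.03117 W
P_total = P_R1 + P_R2 + P_R3 + P_R4 + P_R5 + P_R6 + P_R7 + P_R8 = 0.827 W

Final answer: 0.827 W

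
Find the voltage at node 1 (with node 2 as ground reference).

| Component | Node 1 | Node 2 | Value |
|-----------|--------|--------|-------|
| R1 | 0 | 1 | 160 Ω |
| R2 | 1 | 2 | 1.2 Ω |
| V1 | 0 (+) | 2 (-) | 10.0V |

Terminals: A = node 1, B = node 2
Nodal analysis, taking node 2 as the 0 V reference.
Source V1 fixes V_0 = 10 V.
KCL at each unknown node (sum of currents leaving = 0; resistances in Ω):
  Node 1: (V_1 - 10)/160 + (V_1 - 0)/1.2 = 0
Collecting terms: 0.8396 × V_1 = 0.0625  =>  V_1 = 0.07444 V
The requested potential is V_1 = 0.07444 V.

Final answer: V_1 = 0.07444 V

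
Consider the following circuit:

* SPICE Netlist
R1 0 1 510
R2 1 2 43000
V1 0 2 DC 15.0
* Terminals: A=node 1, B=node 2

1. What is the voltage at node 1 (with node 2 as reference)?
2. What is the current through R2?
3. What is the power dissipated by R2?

Nodal analysis, taking node 2 as the 0 V reference.
Source V1 fixes V_0 = 15 V.
KCL at each unknown node (sum of currents leaving = 0; resistances in Ω):
  Node 1: (V_1 - 15)/510 + (V_1 - 0)/43000 = 0
Collecting terms: 0.001984 × V_1 = 0.02941  =>  V_1 = 14.82 V
Part 1:
  Read off the nodal solution: V_1 = 14.82 V
Part 2:
  I_R2 = (V_1 - V_2)/R2 = (14.82 - 0)/43000 = 0.0003447 A
  Magnitude: I_R2 = 0.0003447 A
Part 3:
  I_R2 = (V_1 - V_2)/R2 = (14.82 - 0)/43000 = 0.0003447 A
  P_R2 = I_R2² × R2 = (0.0003447)² × 43000 = 0.005111 W

Final answers:
1. V_1 = 14.82 V
2. I_R2 = 0.0003447 A
3. P_R2 = 0.005111 W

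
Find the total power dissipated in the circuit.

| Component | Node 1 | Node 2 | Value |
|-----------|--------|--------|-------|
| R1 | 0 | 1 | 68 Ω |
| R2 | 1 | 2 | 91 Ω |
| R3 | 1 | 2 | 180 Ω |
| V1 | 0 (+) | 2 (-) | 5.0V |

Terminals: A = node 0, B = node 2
Nodal analysis, taking node 2 as the 0 V reference.
Source V1 fixes V_0 = 5 V.
KCL at each unknown node (sum of currents leaving = 0; resistances in Ω):
  Node 1: (V_1 - 5)/68 + (V_1 - 0)/91 + (V_1 - 0)/180 = 0
Collecting terms: 0.03125 × V_1 = 0.07353  =>  V_1 = 2.353 V
Power in each resistor, P = (ΔV)²/R:
  P_R1 = (5 - 2.353)²/68 = 0.103 W
  P_R2 = (2.353 - 0)²/91 = 0.06084 W
  P_R3 = (2.353 - 0)²/180 = 0.03076 W
P_total = P_R1 + P_R2 + P_R3 = 0.1946 W

Final answer: 0.1946 W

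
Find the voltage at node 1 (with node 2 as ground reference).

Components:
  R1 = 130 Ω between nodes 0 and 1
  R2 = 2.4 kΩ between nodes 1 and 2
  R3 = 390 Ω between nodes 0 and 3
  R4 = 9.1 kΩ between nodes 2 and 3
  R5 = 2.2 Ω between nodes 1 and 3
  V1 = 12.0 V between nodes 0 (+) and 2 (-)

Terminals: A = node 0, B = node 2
Nodal analysis, taking node 2 as the 0 V reference.
Source V1 fixes V_0 = 12 V.
KCL at each unknown node (sum of currents leaving = 0; resistances in Ω):
  Node 1: (V_1 - 12)/130 + (V_1 - 0)/2400 + (V_1 - V_3)/2.2 = 0
  Node 3: (V_3 - 12)/390 + (V_3 - 0)/9100 + (V_3 - V_1)/2.2 = 0
Collecting terms (coefficients in siemens):
  0.4627·V_1 - 0.4545·V_3 = 0.09231
  0.4572·V_3 - 0.4545·V_1 = 0.03077
Determinant D = (0.4627)(0.4572) - (-0.4545)(-0.4545) = 0.004923
V_1 = [(0.09231)(0.4572) - (-0.4545)(0.03077)]/D = 11.41 V
V_3 = [(0.4627)(0.03077) - (0.09231)(-0.4545)]/D = 11.41 V
The requested potential is V_1 = 11.41 V.

Final answer: V_1 = 11.41 V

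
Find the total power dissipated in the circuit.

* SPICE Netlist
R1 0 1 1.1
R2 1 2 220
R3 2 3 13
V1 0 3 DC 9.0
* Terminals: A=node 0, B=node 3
Nodal analysis, taking node 3 as the 0 V reference.
Source V1 fixes V_0 = 9 V.
KCL at each unknown node (sum of currents leaving = 0; resistances in Ω):
  Node 1: (V_1 - 9)/1.1 + (V_1 - V_2)/220 = 0
  Node 2: (V_2 - V_1)/220 + (V_2 - 0)/13 = 0
Collecting terms (coefficients in siemens):
  0.9136·V_1 - 0.004545·V_2 = 8.182
  0.08147·V_2 - 0.004545·V_1 = 0
Determinant D = (0.9136)(0.08147) - (-0.004545)(-0.004545) = 0.07441
V_1 = [(8.182)(0.08147) - (-0.004545)(0)]/D = 8.958 V
V_2 = [(0.9136)(0) - (8.182)(-0.004545)]/D = 0.4998 V
Power in each resistor, P = (ΔV)²/R:
  P_R1 = (9 - 8.958)²/1.1 = 0.001626 W
  P_R2 = (8.958 - 0.4998)²/220 = 0.3252 W
  P_R3 = (0.4998 - 0)²/13 = 0.01921 W
P_total = P_R1 + P_R2 + P_R3 = 0.346 W

Final answer: 0.346 W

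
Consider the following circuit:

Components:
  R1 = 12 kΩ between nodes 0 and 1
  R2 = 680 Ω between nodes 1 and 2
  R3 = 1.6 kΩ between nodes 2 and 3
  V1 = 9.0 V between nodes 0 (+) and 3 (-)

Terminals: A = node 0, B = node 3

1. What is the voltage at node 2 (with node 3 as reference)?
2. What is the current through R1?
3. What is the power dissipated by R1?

Nodal analysis, taking node 3 as the 0 V reference.
Source V1 fixes V_0 = 9 V.
KCL at each unknown node (sum of currents leaving = 0; resistances in Ω):
  Node 1: (V_1 - 9)/12000 + (V_1 - V_2)/680 = 0
  Node 2: (V_2 - V_1)/680 + (V_2 - 0)/1600 = 0
Collecting terms (coefficients in siemens):
  0.001554·V_1 - 0.001471·V_2 = 0.00075
  0.002096·V_2 - 0.001471·V_1 = 0
Determinant D = (0.001554)(0.002096) - (-0.001471)(-0.001471) = 0.000001094
V_1 = [(0.00075)(0.002096) - (-0.001471)(0)]/D = 1.437 V
V_2 = [(0.001554)(0) - (0.00075)(-0.001471)]/D = 1.008 V
Part 1:
  Read off the nodal solution: V_2 = 1.008 V
Part 2:
  I_R1 = (V_0 - V_1)/R1 = (9 - 1.437)/12000 = 0.0006303 A
  Magnitude: I_R1 = 0.0006303 A
Part 3:
  I_R1 = (V_0 - V_1)/R1 = (9 - 1.437)/12000 = 0.0006303 A
  P_R1 = I_R1² × R1 = (0.0006303)² × 12000 = 0.004767 W

Final answers:
1. V_2 = 1.008 V
2. I_R1 = 0.0006303 A
3. P_R1 = 0.004767 W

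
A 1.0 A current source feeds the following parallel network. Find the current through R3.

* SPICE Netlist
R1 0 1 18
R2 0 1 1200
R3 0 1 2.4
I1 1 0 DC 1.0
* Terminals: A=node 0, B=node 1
All resistors sit directly between nodes 0 and 1, so they are in parallel and share one voltage V; the full source current 1 A splits among them.
1/R_par = 1/18 + 1/1200 + 1/2.4 = 0.4731 S  =>  R_par = 2.114 Ω
V = I × R_par = 1 × 2.114 = 2.114 V
I_R3 = V/R3 = 2.114/2.4 = 0.8808 A

Final answer: 0.8808 A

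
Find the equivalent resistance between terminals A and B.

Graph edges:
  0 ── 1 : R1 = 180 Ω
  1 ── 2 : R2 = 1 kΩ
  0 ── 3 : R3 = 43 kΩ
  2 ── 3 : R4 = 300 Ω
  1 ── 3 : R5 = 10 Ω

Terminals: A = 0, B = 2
The network is not a plain series/parallel combination. Inject a 1 A test current into terminal A (node 0) and return it from terminal B (node 2); then R_eq = V_A / (1 A).
Nodal analysis, taking node 2 as the 0 V reference.
Current source I_test pushes 1 A into node 0 and draws it out of node 2.
KCL at each unknown node (sum of currents leaving = 0; resistances in Ω):
  Node 0: (V_0 - V_1)/180 + (V_0 - V_3)/43000 - 1 = 0
  Node 1: (V_1 - V_0)/180 + (V_1 - 0)/1000 + (V_1 - V_3)/10 = 0
  Node 3: (V_3 - V_0)/43000 + (V_3 - V_1)/10 + (V_3 - 0)/300 = 0
Collecting terms (coefficients in siemens):
  0.005579·V_0 - 0.005556·V_1 - 0.00002326·V_3 = 1
  0.1066·V_1 - 0.005556·V_0 - 0.1·V_3 = 0
  0.1034·V_3 - 0.00002326·V_0 - 0.1·V_1 = 0
Solving these 3 simultaneous equations (Gaussian elimination) gives:
  V_0 = 415.8 V, V_1 = 236.6 V, V_3 = 229 V
R_eq = V_0 / 1 A = 415.8 Ω

Final answer: 415.8 Ω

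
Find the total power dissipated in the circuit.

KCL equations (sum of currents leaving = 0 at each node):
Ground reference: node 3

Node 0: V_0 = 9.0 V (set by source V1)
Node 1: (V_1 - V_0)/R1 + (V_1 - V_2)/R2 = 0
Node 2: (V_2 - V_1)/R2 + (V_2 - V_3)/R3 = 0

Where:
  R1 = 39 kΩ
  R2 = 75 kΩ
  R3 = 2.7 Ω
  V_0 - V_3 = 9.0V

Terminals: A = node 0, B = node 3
Nodal analysis, taking node 3 as the 0 V reference.
Source V1 fixes V_0 = 9 V.
KCL at each unknown node (sum of currents leaving = 0; resistances in Ω):
  Node 1: (V_1 - 9)/39000 + (V_1 - V_2)/75000 = 0
  Node 2: (V_2 - V_1)/75000 + (V_2 - 0)/2.7 = 0
Collecting terms (coefficients in siemens):
  0.00003897·V_1 - 0.00001333·V_2 = 0.0002308
  0.3704·V_2 - 0.00001333·V_1 = 0
Determinant D = (0.00003897)(0.3704) - (-0.00001333)(-0.00001333) = 0.00001444
V_1 = [(0.0002308)(0.3704) - (-0.00001333)(0)]/D = 5.921 V
V_2 = [(0.00003897)(0) - (0.0002308)(-0.00001333)]/D = 0.0002132 V
Power in each resistor, P = (ΔV)²/R:
  P_R1 = (9 - 5.921)²/39000 = 0.0002431 W
  P_R2 = (5.921 - 0.0002132)²/75000 = 0.0004674 W
  P_R3 = (0.0002132 - 0)²/2.7 = 0.00000001683 W
P_total = P_R1 + P_R2 + P_R3 = 0.0007105 W

Final answer: 0.0007105 W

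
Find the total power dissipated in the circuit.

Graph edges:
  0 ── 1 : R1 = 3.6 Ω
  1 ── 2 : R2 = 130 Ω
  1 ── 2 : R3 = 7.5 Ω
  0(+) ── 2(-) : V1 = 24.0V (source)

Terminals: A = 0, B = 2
Nodal analysis, taking node 2 as the 0 V reference.
Source V1 fixes V_0 = 24 V.
KCL at each unknown node (sum of currents leaving = 0; resistances in Ω):
  Node 1: (V_1 - 24)/3.6 + (V_1 - 0)/130 + (V_1 - 0)/7.5 = 0
Collecting terms: 0.4188 × V_1 = 6.667  =>  V_1 = 15.92 V
Power in each resistor, P = (ΔV)²/R:
  P_R1 = (24 - 15.92)²/3.6 = 18.14 W
  P_R2 = (15.92 - 0)²/130 = 1.949 W
  P_R3 = (15.92 - 0)²/7.5 = 33.79 W
P_total = P_R1 + P_R2 + P_R3 = 53.88 W

Final answer: 53.88 W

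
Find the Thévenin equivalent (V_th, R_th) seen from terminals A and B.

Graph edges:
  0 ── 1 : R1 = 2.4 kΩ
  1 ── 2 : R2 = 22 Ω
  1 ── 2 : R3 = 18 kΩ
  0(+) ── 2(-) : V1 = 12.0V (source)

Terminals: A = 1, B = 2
Step 1 — V_th is the open-circuit voltage V_A - V_B (nothing connected across the terminals).
Nodal analysis, taking node 2 as the 0 V reference.
Source V1 fixes V_0 = 12 V.
KCL at each unknown node (sum of currents leaving = 0; resistances in Ω):
  Node 1: (V_1 - 12)/2400 + (V_1 - 0)/22 + (V_1 - 0)/18000 = 0
Collecting terms: 0.04593 × V_1 = 0.005  =>  V_1 = 0.1089 V
V_th = V_1 - V_2 = 0.1089 - 0 = 0.1089 V
Step 2 — R_th: zero the source — replace V1 by a short circuit (node 2 merges into node 0) — and find the resistance seen between A (node 1) and B (node 0).
Reduce the network between node 1 (A) and node 0 (B) by series/parallel combination:
  Rp1 = R1 ‖ R2 ‖ R3 (parallel, all between nodes 0 and 1) = 1/(1/2400 + 1/22 + 1/18000) = 21.77 Ω
R_th = 21.77 Ω

Final answer: V_th = 0.1089 V, R_th = 21.77 Ω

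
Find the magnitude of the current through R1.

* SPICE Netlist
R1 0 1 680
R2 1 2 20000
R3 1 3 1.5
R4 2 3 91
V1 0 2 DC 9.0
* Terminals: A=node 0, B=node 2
Nodal analysis, taking node 2 as the 0 V reference.
Source V1 fixes V_0 = 9 V.
KCL at each unknown node (sum of currents leaving = 0; resistances in Ω):
  Node 1: (V_1 - 9)/680 + (V_1 - 0)/20000 + (V_1 - V_3)/1.5 = 0
  Node 3: (V_3 - V_1)/1.5 + (V_3 - 0)/91 = 0
Collecting terms (coefficients in siemens):
  0.6682·V_1 - 0.6667·V_3 = 0.01324
  0.6777·V_3 - 0.6667·V_1 = 0
Determinant D = (0.6682)(0.6777) - (-0.6667)(-0.6667) = 0.008356
V_1 = [(0.01324)(0.6777) - (-0.6667)(0)]/D = 1.073 V
V_3 = [(0.6682)(0) - (0.01324)(-0.6667)]/D = 1.056 V
I_R1 = (V_0 - V_1)/R1 = (9 - 1.073)/680 = 0.01166 A
|I_R1| = 0.01166 A

Final answer: |I_R1| = 0.01166 A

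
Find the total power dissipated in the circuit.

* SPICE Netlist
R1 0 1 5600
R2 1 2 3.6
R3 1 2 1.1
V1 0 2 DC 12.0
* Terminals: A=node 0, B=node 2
Nodal analysis, taking node 2 as the 0 V reference.
Source V1 fixes V_0 = 12 V.
KCL at each unknown node (sum of currents leaving = 0; resistances in Ω):
  Node 1: (V_1 - 12)/5600 + (V_1 - 0)/3.6 + (V_1 - 0)/1.1 = 0
Collecting terms: 1.187 × V_1 = 0.002143  =>  V_1 = 0.001805 V
Power in each resistor, P = (ΔV)²/R:
  P_R1 = (12 - 0.001805)²/5600 = 0.02571 W
  P_R2 = (0.001805 - 0)²/3.6 = 0.0000009052 W
  P_R3 = (0.001805 - 0)²/1.1 = 0.000002962 W
P_total = P_R1 + P_R2 + P_R3 = 0.02571 W

Final answer: 0.02571 W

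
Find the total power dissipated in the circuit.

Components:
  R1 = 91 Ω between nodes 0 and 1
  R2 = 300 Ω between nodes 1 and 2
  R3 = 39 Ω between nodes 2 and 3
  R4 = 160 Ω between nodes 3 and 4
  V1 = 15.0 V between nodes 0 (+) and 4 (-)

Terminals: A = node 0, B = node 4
Nodal analysis, taking node 4 as the 0 V reference.
Source V1 fixes V_0 = 15 V.
KCL at each unknown node (sum of currents leaving = 0; resistances in Ω):
  Node 1: (V_1 - 15)/91 + (V_1 - V_2)/300 = 0
  Node 2: (V_2 - V_1)/300 + (V_2 - V_3)/39 = 0
  Node 3: (V_3 - V_2)/39 + (V_3 - 0)/160 = 0
Collecting terms (coefficients in siemens):
  0.01432·V_1 - 0.003333·V_2 = 0.1648
  0.02897·V_2 - 0.003333·V_1 - 0.02564·V_3 = 0
  0.03189·V_3 - 0.02564·V_2 = 0
Solving these 3 simultaneous equations (Gaussian elimination) gives:
  V_1 = 12.69 V, V_2 = 5.059 V, V_3 = 4.068 V
Power in each resistor, P = (ΔV)²/R:
  P_R1 = (15 - 12.69)²/91 = 0.05882 W
  P_R2 = (12.69 - 5.059)²/300 = 0.1939 W
  P_R3 = (5.059 - 4.068)²/39 = 0.02521 W
  P_R4 = (4.068 - 0)²/160 = 0.1034 W
P_total = P_R1 + P_R2 + P_R3 + P_R4 = 0.3814 W

Final answer: 0.3814 W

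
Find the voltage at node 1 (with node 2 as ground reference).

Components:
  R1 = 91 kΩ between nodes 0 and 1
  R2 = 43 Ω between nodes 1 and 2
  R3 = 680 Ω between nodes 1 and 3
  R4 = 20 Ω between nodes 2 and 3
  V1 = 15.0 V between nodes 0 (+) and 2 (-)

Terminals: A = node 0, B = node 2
Nodal analysis, taking node 2 as the 0 V reference.
Source V1 fixes V_0 = 15 V.
KCL at each unknown node (sum of currents leaving = 0; resistances in Ω):
  Node 1: (V_1 - 15)/91000 + (V_1 - 0)/43 + (V_1 - V_3)/680 = 0
  Node 3: (V_3 - V_1)/680 + (V_3 - 0)/20 = 0
Collecting terms (coefficients in siemens):
  0.02474·V_1 - 0.001471·V_3 = 0.0001648
  0.05147·V_3 - 0.001471·V_1 = 0
Determinant D = (0.02474)(0.05147) - (-0.001471)(-0.001471) = 0.001271
V_1 = [(0.0001648)(0.05147) - (-0.001471)(0)]/D = 0.006675 V
V_3 = [(0.02474)(0) - (0.0001648)(-0.001471)]/D = 0.0001907 V
The requested potential is V_1 = 0.006675 V.

Final answer: V_1 = 0.006675 V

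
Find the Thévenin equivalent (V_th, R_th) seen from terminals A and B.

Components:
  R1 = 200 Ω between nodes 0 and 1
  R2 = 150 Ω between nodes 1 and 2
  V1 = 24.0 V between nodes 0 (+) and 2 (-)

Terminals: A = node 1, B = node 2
Step 1 — V_th is the open-circuit voltage V_A - V_B (nothing connected across the terminals).
Nodal analysis, taking node 2 as the 0 V reference.
Source V1 fixes V_0 = 24 V.
KCL at each unknown node (sum of currents leaving = 0; resistances in Ω):
  Node 1: (V_1 - 24)/200 + (V_1 - 0)/150 = 0
Collecting terms: 0.01167 × V_1 = 0.12  =>  V_1 = 10.29 V
V_th = V_1 - V_2 = 10.29 - 0 = 10.29 V
Step 2 — R_th: zero the source — replace V1 by a short circuit (node 2 merges into node 0) — and find the resistance seen between A (node 1) and B (node 0).
Reduce the network between node 1 (A) and node 0 (B) by series/parallel combination:
  Rp1 = R1 ‖ R2 (parallel, both between nodes 0 and 1) = 1/(1/200 + 1/150) = 85.71 Ω
R_th = 85.71 Ω

Final answer: V_th = 10.29 V, R_th = 85.71 Ω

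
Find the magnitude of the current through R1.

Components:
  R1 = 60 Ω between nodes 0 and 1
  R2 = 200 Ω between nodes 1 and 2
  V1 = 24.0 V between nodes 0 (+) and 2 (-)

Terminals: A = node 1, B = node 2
Nodal analysis, taking node 2 as the 0 V reference.
Source V1 fixes V_0 = 24 V.
KCL at each unknown node (sum of currents leaving = 0; resistances in Ω):
  Node 1: (V_1 - 24)/60 + (V_1 - 0)/200 = 0
Collecting terms: 0.02167 × V_1 = 0.4  =>  V_1 = 18.46 V
I_R1 = (V_0 - V_1)/R1 = (24 - 18.46)/60 = 0.09231 A
|I_R1| = 0.09231 A

Final answer: |I_R1| = 0.09231 A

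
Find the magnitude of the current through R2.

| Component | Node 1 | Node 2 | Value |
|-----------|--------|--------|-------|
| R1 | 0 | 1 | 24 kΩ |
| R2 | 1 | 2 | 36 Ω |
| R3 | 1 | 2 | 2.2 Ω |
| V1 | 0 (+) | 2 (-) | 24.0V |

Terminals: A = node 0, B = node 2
Nodal analysis, taking node 2 as the 0 V reference.
Source V1 fixes V_0 = 24 V.
KCL at each unknown node (sum of currents leaving = 0; resistances in Ω):
  Node 1: (V_1 - 24)/24000 + (V_1 - 0)/36 + (V_1 - 0)/2.2 = 0
Collecting terms: 0.4824 × V_1 = 0.001  =>  V_1 = 0.002073 V
I_R2 = (V_1 - V_2)/R2 = (0.002073 - 0)/36 = 0.00005759 A
|I_R2| = 0.00005759 A

Final answer: |I_R2| = 5.759e-05 A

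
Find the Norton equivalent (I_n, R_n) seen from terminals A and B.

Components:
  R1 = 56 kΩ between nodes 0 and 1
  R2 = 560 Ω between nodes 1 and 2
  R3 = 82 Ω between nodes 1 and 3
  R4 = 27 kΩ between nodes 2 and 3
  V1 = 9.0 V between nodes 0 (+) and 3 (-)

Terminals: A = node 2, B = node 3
Find the Thévenin equivalent first; then I_n = V_th/R_th and R_n = R_th.
Step 1 — V_th is the open-circuit voltage V_A - V_B (nothing connected across the terminals).
Nodal analysis, taking node 3 as the 0 V reference.
Source V1 fixes V_0 = 9 V.
KCL at each unknown node (sum of currents leaving = 0; resistances in Ω):
  Node 1: (V_1 - 9)/56000 + (V_1 - V_2)/560 + (V_1 - 0)/82 = 0
  Node 2: (V_2 - V_1)/560 + (V_2 - 0)/27000 = 0
Collecting terms (coefficients in siemens):
  0.014·V_1 - 0.001786·V_2 = 0.0001607
  0.001823·V_2 - 0.001786·V_1 = 0
Determinant D = (0.014)(0.001823) - (-0.001786)(-0.001786) = 0.00002233
V_1 = [(0.0001607)(0.001823) - (-0.001786)(0)]/D = 0.01312 V
V_2 = [(0.014)(0) - (0.0001607)(-0.001786)]/D = 0.01285 V
V_th = V_2 - V_3 = 0.01285 - 0 = 0.01285 V
Step 2 — R_th: zero the source — replace V1 by a short circuit (node 3 merges into node 0) — and find the resistance seen between A (node 2) and B (node 0).
Reduce the network between node 2 (A) and node 0 (B) by series/parallel combination:
  Rp1 = R1 ‖ R3 (parallel, both between nodes 0 and 1) = 1/(1/56000 + 1/82) = 81.88 Ω
  Rs1 = R2 + Rp1 (series, joined only at node 1) = 560 + 81.88 = 641.9 Ω
  Rp2 = R4 ‖ Rs1 (parallel, both between nodes 0 and 2) = 1/(1/27000 + 1/641.9) = 627 Ω
R_th = 627 Ω
I_n = V_th/R_th = 0.01285/627 = 0.0000205 A, and R_n = R_th = 627 Ω

Final answer: I_n = 2.05e-05 A, R_n = 627 Ω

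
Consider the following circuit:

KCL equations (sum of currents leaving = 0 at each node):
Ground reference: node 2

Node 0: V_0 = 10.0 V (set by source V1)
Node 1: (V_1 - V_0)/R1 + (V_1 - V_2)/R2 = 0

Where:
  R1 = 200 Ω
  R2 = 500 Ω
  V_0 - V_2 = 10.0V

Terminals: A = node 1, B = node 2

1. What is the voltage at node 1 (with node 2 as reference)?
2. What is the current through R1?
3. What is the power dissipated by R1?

Nodal analysis, taking node 2 as the 0 V reference.
Source V1 fixes V_0 = 10 V.
KCL at each unknown node (sum of currents leaving = 0; resistances in Ω):
  Node 1: (V_1 - 10)/200 + (V_1 - 0)/500 = 0
Collecting terms: 0.007 × V_1 = 0.05  =>  V_1 = 7.143 V
Part 1:
  Read off the nodal solution: V_1 = 7.143 V
Part 2:
  I_R1 = (V_0 - V_1)/R1 = (10 - 7.143)/200 = 0.01429 A
  Magnitude: I_R1 = 0.01429 A
Part 3:
  I_R1 = (V_0 - V_1)/R1 = (10 - 7.143)/200 = 0.01429 A
  P_R1 = I_R1² × R1 = (0.01429)² × 200 = 0.04082 W

Final answers:
1. V_1 = 7.143 V
2. I_R1 = 0.01429 A
3. P_R1 = 0.04082 W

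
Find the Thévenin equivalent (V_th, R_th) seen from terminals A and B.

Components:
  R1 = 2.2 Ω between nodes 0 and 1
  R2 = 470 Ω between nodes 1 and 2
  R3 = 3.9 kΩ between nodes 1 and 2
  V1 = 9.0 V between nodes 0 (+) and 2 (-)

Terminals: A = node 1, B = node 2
Step 1 — V_th is the open-circuit voltage V_A - V_B (nothing connected across the terminals).
Nodal analysis, taking node 2 as the 0 V reference.
Source V1 fixes V_0 = 9 V.
KCL at each unknown node (sum of currents leaving = 0; resistances in Ω):
  Node 1: (V_1 - 9)/2.2 + (V_1 - 0)/470 + (V_1 - 0)/3900 = 0
Collecting terms: 0.4569 × V_1 = 4.091  =>  V_1 = 8.953 V
V_th = V_1 - V_2 = 8.953 - 0 = 8.953 V
Step 2 — R_th: zero the source — replace V1 by a short circuit (node 2 merges into node 0) — and find the resistance seen between A (node 1) and B (node 0).
Reduce the network between node 1 (A) and node 0 (B) by series/parallel combination:
  Rp1 = R1 ‖ R2 ‖ R3 (parallel, all between nodes 0 and 1) = 1/(1/2.2 + 1/470 + 1/3900) = 2.189 Ω
R_th = 2.189 Ω

Final answer: V_th = 8.953 V, R_th = 2.189 Ω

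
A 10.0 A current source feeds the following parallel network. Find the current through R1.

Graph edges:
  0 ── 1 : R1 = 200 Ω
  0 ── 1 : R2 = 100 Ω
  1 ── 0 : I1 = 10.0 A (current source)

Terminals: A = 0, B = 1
All resistors sit directly between nodes 0 and 1, so they are in parallel and share one voltage V; the full source current 10 A splits among them.
1/R_par = 1/200 + 1/100 = 0.015 S  =>  R_par = 66.67 Ω
V = I × R_par = 10 × 66.67 = 666.7 V
I_R1 = V/R1 = 666.7/200 = 3.333 A

Final answer: 3.333 A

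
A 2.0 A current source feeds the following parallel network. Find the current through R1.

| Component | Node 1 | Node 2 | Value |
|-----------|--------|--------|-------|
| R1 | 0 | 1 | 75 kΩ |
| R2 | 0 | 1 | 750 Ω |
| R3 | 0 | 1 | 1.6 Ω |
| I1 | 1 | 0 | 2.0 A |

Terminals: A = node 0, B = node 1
All resistors sit directly between nodes 0 and 1, so they are in parallel and share one voltage V; the full source current 2 A splits among them.
1/R_par = 1/75000 + 1/750 + 1/1.6 = 0.6263 S  =>  R_par = 1.597 Ω
V = I × R_par = 2 × 1.597 = 3.193 V
I_R1 = V/R1 = 3.193/75000 = 0.00004257 A

Final answer: 4.257e-05 A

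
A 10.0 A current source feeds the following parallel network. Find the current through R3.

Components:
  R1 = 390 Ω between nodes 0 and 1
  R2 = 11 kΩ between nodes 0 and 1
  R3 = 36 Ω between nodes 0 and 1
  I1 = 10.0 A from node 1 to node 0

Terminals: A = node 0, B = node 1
All resistors sit directly between nodes 0 and 1, so they are in parallel and share one voltage V; the full source current 10 A splits among them.
1/R_par = 1/390 + 1/11000 + 1/36 = 0.03043 S  =>  R_par = 32.86 Ω
V = I × R_par = 10 × 32.86 = 328.6 V
I_R3 = V/R3 = 328.6/36 = 9.128 A

Final answer: 9.128 A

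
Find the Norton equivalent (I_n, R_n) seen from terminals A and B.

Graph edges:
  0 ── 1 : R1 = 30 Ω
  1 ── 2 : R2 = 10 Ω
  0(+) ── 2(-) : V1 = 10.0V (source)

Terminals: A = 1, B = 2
Find the Thévenin equivalent first; then I_n = V_th/R_th and R_n = R_th.
Step 1 — V_th is the open-circuit voltage V_A - V_B (nothing connected across the terminals).
Nodal analysis, taking node 2 as the 0 V reference.
Source V1 fixes V_0 = 10 V.
KCL at each unknown node (sum of currents leaving = 0; resistances in Ω):
  Node 1: (V_1 - 10)/30 + (V_1 - 0)/10 = 0
Collecting terms: 0.1333 × V_1 = 0.3333  =>  V_1 = 2.5 V
V_th = V_1 - V_2 = 2.5 - 0 = 2.5 V
Step 2 — R_th: zero the source — replace V1 by a short circuit (node 2 merges into node 0) — and find the resistance seen between A (node 1) and B (node 0).
Reduce the network between node 1 (A) and node 0 (B) by series/parallel combination:
  Rp1 = R1 ‖ R2 (parallel, both between nodes 0 and 1) = 1/(1/30 + 1/10) = 7.5 Ω
R_th = 7.5 Ω
I_n = V_th/R_th = 2.5/7.5 = 0.3333 A, and R_n = R_th = 7.5 Ω

Final answer: I_n = 0.3333 A, R_n = 7.5 Ω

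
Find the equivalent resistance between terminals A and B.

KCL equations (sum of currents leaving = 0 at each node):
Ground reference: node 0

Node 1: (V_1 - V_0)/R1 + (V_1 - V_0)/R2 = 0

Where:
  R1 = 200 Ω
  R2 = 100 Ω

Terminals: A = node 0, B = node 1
Reduce the network between node 0 (A) and node 1 (B) by series/parallel combination:
  Rp1 = R1 ‖ R2 (parallel, both between nodes 0 and 1) = 1/(1/200 + 1/100) = 66.67 Ω
R_eq = 66.67 Ω

Final answer: 66.67 Ω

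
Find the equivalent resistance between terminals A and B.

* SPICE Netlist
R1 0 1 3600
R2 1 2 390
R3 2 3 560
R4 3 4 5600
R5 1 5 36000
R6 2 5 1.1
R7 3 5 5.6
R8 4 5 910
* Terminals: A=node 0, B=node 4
The network is not a plain series/parallel combination. Inject a 1 A test current into terminal A (node 0) and return it from terminal B (node 4); then R_eq = V_A / (1 A).
Nodal analysis, taking node 4 as the 0 V reference.
Current source I_test pushes 1 A into node 0 and draws it out of node 4.
KCL at each unknown node (sum of currents leaving = 0; resistances in Ω):
  Node 0: (V_0 - V_1)/3600 - 1 = 0
  Node 1: (V_1 - V_0)/3600 + (V_1 - V_2)/390 + (V_1 - V_5)/36000 = 0
  Node 2: (V_2 - V_1)/390 + (V_2 - V_3)/560 + (V_2 - V_5)/1.1 = 0
  Node 3: (V_3 - V_2)/560 + (V_3 - 0)/5600 + (V_3 - V_5)/5.6 = 0
  Node 5: (V_5 - V_1)/36000 + (V_5 - V_2)/1.1 + (V_5 - V_3)/5.6 + (V_5 - 0)/910 = 0
Collecting terms (coefficients in siemens):
  0.0002778·V_0 - 0.0002778·V_1 = 1
  0.00287·V_1 - 0.0002778·V_0 - 0.002564·V_2 - 0.00002778·V_5 = 0
  0.9134·V_2 - 0.002564·V_1 - 0.001786·V_3 - 0.9091·V_5 = 0
  0.1805·V_3 - 0.001786·V_2 - 0.1786·V_5 = 0
  1.089·V_5 - 0.00002778·V_1 - 0.9091·V_2 - 0.1786·V_3 = 0
Solving these 5 simultaneous equations (Gaussian elimination) gives:
  V_0 = 4770 V, V_1 = 1170 V, V_2 = 784 V, V_3 = 782.1 V
  V_5 = 782.9 V
R_eq = V_0 / 1 A = 4770 Ω = 4.77 kΩ

Final answer: 4.77 kΩ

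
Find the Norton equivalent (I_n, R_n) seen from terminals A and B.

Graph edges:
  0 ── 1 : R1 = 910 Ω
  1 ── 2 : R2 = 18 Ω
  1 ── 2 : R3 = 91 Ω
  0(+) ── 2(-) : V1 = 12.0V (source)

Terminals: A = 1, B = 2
Find the Thévenin equivalent first; then I_n = V_th/R_th and R_n = R_th.
Step 1 — V_th is the open-circuit voltage V_A - V_B (nothing connected across the terminals).
Nodal analysis, taking node 2 as the 0 V reference.
Source V1 fixes V_0 = 12 V.
KCL at each unknown node (sum of currents leaving = 0; resistances in Ω):
  Node 1: (V_1 - 12)/910 + (V_1 - 0)/18 + (V_1 - 0)/91 = 0
Collecting terms: 0.06764 × V_1 = 0.01319  =>  V_1 = 0.1949 V
V_th = V_1 - V_2 = 0.1949 - 0 = 0.1949 V
Step 2 — R_th: zero the source — replace V1 by a short circuit (node 2 merges into node 0) — and find the resistance seen between A (node 1) and B (node 0).
Reduce the network between node 1 (A) and node 0 (B) by series/parallel combination:
  Rp1 = R1 ‖ R2 ‖ R3 (parallel, all between nodes 0 and 1) = 1/(1/910 + 1/18 + 1/91) = 14.78 Ω
R_th = 14.78 Ω
I_n = V_th/R_th = 0.1949/14.78 = 0.01319 A, and R_n = R_th = 14.78 Ω

Final answer: I_n = 0.01319 A, R_n = 14.78 Ω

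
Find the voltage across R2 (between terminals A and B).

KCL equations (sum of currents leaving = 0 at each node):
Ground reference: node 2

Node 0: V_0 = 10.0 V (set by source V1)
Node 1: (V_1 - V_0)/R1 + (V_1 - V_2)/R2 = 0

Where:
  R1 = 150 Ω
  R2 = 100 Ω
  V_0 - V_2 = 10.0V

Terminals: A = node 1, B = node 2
R1 and R2 are in series across V1 (node 0 → node 1 → node 2), and the output A–B is taken across R2, so this is a voltage divider.
Series current: I = V1/(R1 + R2) = 10/(150 + 100) = 10/250 = 0.04 A
V_R2 = I × R2 = V1 × R2/(R1 + R2) = 10 × 100/250 = 4 V

Final answer: 4 V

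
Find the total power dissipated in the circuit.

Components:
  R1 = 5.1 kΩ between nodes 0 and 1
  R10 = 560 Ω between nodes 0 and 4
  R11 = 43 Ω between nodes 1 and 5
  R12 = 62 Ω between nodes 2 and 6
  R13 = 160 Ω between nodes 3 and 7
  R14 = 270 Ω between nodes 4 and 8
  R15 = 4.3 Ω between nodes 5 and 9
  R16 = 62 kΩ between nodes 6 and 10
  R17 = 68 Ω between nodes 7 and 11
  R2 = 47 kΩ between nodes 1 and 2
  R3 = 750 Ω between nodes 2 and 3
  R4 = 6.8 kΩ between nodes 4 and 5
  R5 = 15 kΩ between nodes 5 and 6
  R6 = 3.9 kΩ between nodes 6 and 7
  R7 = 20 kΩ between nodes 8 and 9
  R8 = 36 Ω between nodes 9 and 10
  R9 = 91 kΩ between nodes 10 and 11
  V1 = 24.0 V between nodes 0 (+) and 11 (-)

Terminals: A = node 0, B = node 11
Nodal analysis, taking node 11 as the 0 V reference.
Source V1 fixes V_0 = 24 V.
KCL at each unknown node (sum of currents leaving = 0; resistances in Ω):
  Node 1: (V_1 - 24)/5100 + (V_1 - V_2)/47000 + (V_1 - V_5)/43 = 0
  Node 2: (V_2 - V_1)/47000 + (V_2 - V_3)/750 + (V_2 - V_6)/62 = 0
  Node 3: (V_3 - V_2)/750 + (V_3 - V_7)/160 = 0
  Node 4: (V_4 - V_5)/6800 + (V_4 - 24)/560 + (V_4 - V_8)/270 = 0
  Node 5: (V_5 - V_4)/6800 + (V_5 - V_6)/15000 + (V_5 - V_1)/43 + (V_5 - V_9)/4.3 = 0
  Node 6: (V_6 - V_5)/15000 + (V_6 - V_7)/3900 + (V_6 - V_2)/62 + (V_6 - V_10)/62000 = 0
  Node 7: (V_7 - V_6)/3900 + (V_7 - V_3)/160 + (V_7 - 0)/68 = 0
  Node 8: (V_8 - V_9)/20000 + (V_8 - V_4)/270 = 0
  Node 9: (V_9 - V_8)/20000 + (V_9 - V_10)/36 + (V_9 - V_5)/4.3 = 0
  Node 10: (V_10 - V_9)/36 + (V_10 - 0)/91000 + (V_10 - V_6)/62000 = 0
Collecting terms (coefficients in siemens):
  0.02347·V_1 - 0.00002128·V_2 - 0.02326·V_5 = 0.004706
  0.01748·V_2 - 0.00002128·V_1 - 0.001333·V_3 - 0.01613·V_6 = 0
  0.007583·V_3 - 0.001333·V_2 - 0.00625·V_7 = 0
  0.005636·V_4 - 0.0001471·V_5 - 0.003704·V_8 = 0.04286
  0.256·V_5 - 0.02326·V_1 - 0.0001471·V_4 - 0.00006667·V_6 - 0.2326·V_9 = 0
  0.01647·V_6 - 0.01613·V_2 - 0.00006667·V_5 - 0.0002564·V_7 - 0.00001613·V_10 = 0
  0.02121·V_7 - 0.00625·V_3 - 0.0002564·V_6 = 0
  0.003754·V_8 - 0.003704·V_4 - 0.00005·V_9 = 0
  0.2604·V_9 - 0.2326·V_5 - 0.00005·V_8 - 0.02778·V_10 = 0
  0.0278·V_10 - 0.00001613·V_6 - 0.02778·V_9 = 0
Solving these 10 simultaneous equations (Gaussian elimination) gives:
  V_1 = 18.67 V, V_2 = 1.427 V, V_3 = 0.3511 V, V_4 = 23.47 V
  V_5 = 18.65 V, V_6 = 1.494 V, V_7 = 0.1215 V, V_8 = 23.41 V
  V_9 = 18.64 V, V_10 = 18.63 V
Power in each resistor, P = (ΔV)²/R:
  P_R1 = (24 - 18.67)²/5100 = 0.00556 W
  P_R2 = (18.67 - 1.427)²/47000 = 0.006329 W
  P_R3 = (1.427 - 0.3511)²/750 = 0.001544 W
  P_R4 = (23.47 - 18.65)²/6800 = 0.003422 W
  P_R5 = (18.65 - 1.494)²/15000 = 0.01961 W
  P_R6 = (1.494 - 0.1215)²/3900 = 0.0004827 W
  P_R7 = (23.41 - 18.64)²/20000 = 0.001133 W
  P_R8 = (18.64 - 18.63)²/36 = 0.000008331 W
  P_R9 = (18.63 - 0)²/91000 = 0.003813 W
  P_R10 = (24 - 23.47)²/560 = 0.0005026 W
  P_R11 = (18.67 - 18.65)²/43 = 0.00001972 W
  P_R12 = (1.427 - 1.494)²/62 = 0.00007072 W
  P_R13 = (0.3511 - 0.1215)²/160 = 0.0003295 W
  P_R14 = (23.47 - 23.41)²/270 = 0.0000153 W
  P_R15 = (18.65 - 18.64)²/4.3 = 0.000000254 W
  P_R16 = (1.494 - 18.63)²/62000 = 0.004735 W
  P_R17 = (0.1215 - 0)²/68 = 0.0002171 W
P_total = P_R1 + P_R2 + P_R3 + P_R4 + P_R5 + P_R6 + P_R7 + P_R8 + P_R9 + P_R10 + P_R11 + P_R12 + P_R13 + P_R14 + P_R15 + P_R16 + P_R17 = 0.0478 W

Final answer: 0.0478 W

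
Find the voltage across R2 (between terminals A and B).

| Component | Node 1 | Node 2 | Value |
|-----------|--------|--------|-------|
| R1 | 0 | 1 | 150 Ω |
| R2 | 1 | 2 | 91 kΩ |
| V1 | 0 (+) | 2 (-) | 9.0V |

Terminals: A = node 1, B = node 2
R1 and R2 are in series across V1 (node 0 → node 1 → node 2), and the output A–B is taken across R2, so this is a voltage divider.
Series current: I = V1/(R1 + R2) = 9/(150 + 91000) = 9/91150 = 0.00009874 A
V_R2 = I × R2 = V1 × R2/(R1 + R2) = 9 × 91000/91150 = 8.985 V

Final answer: 8.985 V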